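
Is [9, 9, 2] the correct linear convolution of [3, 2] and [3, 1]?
Recompute linear convolution of [3, 2] and [3, 1]: y[0] = 3×3 = 9; y[1] = 3×1 + 2×3 = 9; y[2] = 2×1 = 2 → [9, 9, 2]. Given [9, 9, 2] matches, so answer: Yes

Yes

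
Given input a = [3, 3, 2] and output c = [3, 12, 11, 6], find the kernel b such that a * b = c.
Output length 4 = len(a) + len(b) - 1 ⇒ len(b) = 2. Solve b forward using b[k] = (c[k] - Σ_{i≥1} a[i]·b[k-i]) / a[0]: b[0] = c[0] / a[0] = 3 / 3 = 1; b[1] = (c[1] - 3×1) / a[0] = (12 - 3×1) / 3 = 3. So b = [1, 3]. Forward-check [3, 3, 2] * [1, 3]: c[0] = 3×1 = 3; c[1] = 3×3 + 3×1 = 12; c[2] = 3×3 + 2×1 = 11; c[3] = 2×3 = 6 → [3, 12, 11, 6] ✓

[1, 3]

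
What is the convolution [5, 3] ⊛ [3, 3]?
y[0] = 5×3 = 15; y[1] = 5×3 + 3×3 = 24; y[2] = 3×3 = 9

[15, 24, 9]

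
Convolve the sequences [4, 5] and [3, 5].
y[0] = 4×3 = 12; y[1] = 4×5 + 5×3 = 35; y[2] = 5×5 = 25

[12, 35, 25]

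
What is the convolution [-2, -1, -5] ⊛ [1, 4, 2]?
y[0] = -2×1 = -2; y[1] = -2×4 + -1×1 = -9; y[2] = -2×2 + -1×4 + -5×1 = -13; y[3] = -1×2 + -5×4 = -22; y[4] = -5×2 = -10

[-2, -9, -13, -22, -10]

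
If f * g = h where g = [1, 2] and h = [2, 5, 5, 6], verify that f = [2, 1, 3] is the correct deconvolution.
Forward-compute [2, 1, 3] * [1, 2]: h[0] = 2×1 = 2; h[1] = 2×2 + 1×1 = 5; h[2] = 1×2 + 3×1 = 5; h[3] = 3×2 = 6 → [2, 5, 5, 6]. Matches given h = [2, 5, 5, 6], so verified.

Verified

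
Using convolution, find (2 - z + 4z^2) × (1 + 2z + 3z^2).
Ascending coefficients: a = [2, -1, 4], b = [1, 2, 3]. c[0] = 2×1 = 2; c[1] = 2×2 + -1×1 = 3; c[2] = 2×3 + -1×2 + 4×1 = 8; c[3] = -1×3 + 4×2 = 5; c[4] = 4×3 = 12. Result coefficients: [2, 3, 8, 5, 12] → 2 + 3z + 8z^2 + 5z^3 + 12z^4

2 + 3z + 8z^2 + 5z^3 + 12z^4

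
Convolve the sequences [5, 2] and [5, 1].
y[0] = 5×5 = 25; y[1] = 5×1 + 2×5 = 15; y[2] = 2×1 = 2

[25, 15, 2]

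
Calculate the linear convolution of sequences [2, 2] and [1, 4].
y[0] = 2×1 = 2; y[1] = 2×4 + 2×1 = 10; y[2] = 2×4 = 8

[2, 10, 8]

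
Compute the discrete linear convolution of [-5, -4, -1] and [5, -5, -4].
y[0] = -5×5 = -25; y[1] = -5×-5 + -4×5 = 5; y[2] = -5×-4 + -4×-5 + -1×5 = 35; y[3] = -4×-4 + -1×-5 = 21; y[4] = -1×-4 = 4

[-25, 5, 35, 21, 4]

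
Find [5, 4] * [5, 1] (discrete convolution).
y[0] = 5×5 = 25; y[1] = 5×1 + 4×5 = 25; y[2] = 4×1 = 4

[25, 25, 4]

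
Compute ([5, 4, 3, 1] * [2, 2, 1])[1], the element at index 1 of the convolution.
Use y[k] = Σ_i a[i]·b[k-i] at k=1. y[1] = 5×2 + 4×2 = 18

18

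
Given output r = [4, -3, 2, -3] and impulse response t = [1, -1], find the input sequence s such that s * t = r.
Deconvolve r=[4, -3, 2, -3] by t=[1, -1]. Since t[0]=1, solve forward: s[0] = r[0] / 1 = 4; s[1] = (r[1] - 4×-1) / 1 = 1; s[2] = (r[2] - 1×-1) / 1 = 3. So s = [4, 1, 3]. Check by forward convolution: r[0] = 4×1 = 4; r[1] = 4×-1 + 1×1 = -3; r[2] = 1×-1 + 3×1 = 2; r[3] = 3×-1 = -3

[4, 1, 3]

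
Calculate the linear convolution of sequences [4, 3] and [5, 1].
y[0] = 4×5 = 20; y[1] = 4×1 + 3×5 = 19; y[2] = 3×1 = 3

[20, 19, 3]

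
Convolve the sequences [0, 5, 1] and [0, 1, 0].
y[0] = 0×0 = 0; y[1] = 0×1 + 5×0 = 0; y[2] = 0×0 + 5×1 + 1×0 = 5; y[3] = 5×0 + 1×1 = 1; y[4] = 1×0 = 0

[0, 0, 5, 1, 0]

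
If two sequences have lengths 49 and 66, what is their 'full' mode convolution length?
Linear/full convolution length: m + n - 1 = 49 + 66 - 1 = 114

114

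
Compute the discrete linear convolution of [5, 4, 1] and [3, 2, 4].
y[0] = 5×3 = 15; y[1] = 5×2 + 4×3 = 22; y[2] = 5×4 + 4×2 + 1×3 = 31; y[3] = 4×4 + 1×2 = 18; y[4] = 1×4 = 4

[15, 22, 31, 18, 4]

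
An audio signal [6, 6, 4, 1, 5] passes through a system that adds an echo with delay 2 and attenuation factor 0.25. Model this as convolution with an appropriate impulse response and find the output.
Direct-path + delayed-attenuated-path model → impulse response h = [1, 0, 0.25] (1 at lag 0, 0.25 at lag 2). Output y[n] = x[n] + 0.25·x[n - 2] (with x[n] = 0 outside 0..4): y[0] = 6 + 0.25×0 = 6; y[1] = 6 + 0.25×0 = 6; y[2] = 4 + 0.25×6 = 5.5; y[3] = 1 + 0.25×6 = 2.5; y[4] = 5 + 0.25×4 = 6.0; y[5] = 0 + 0.25×1 = 0.25; y[6] = 0 + 0.25×5 = 1.25. So y = [6, 6, 5.5, 2.5, 6.0, 0.25, 1.25]

[6, 6, 5.5, 2.5, 6.0, 0.25, 1.25]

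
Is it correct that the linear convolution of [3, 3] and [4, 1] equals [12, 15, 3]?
Recompute linear convolution of [3, 3] and [4, 1]: y[0] = 3×4 = 12; y[1] = 3×1 + 3×4 = 15; y[2] = 3×1 = 3 → [12, 15, 3]. Given [12, 15, 3] matches, so answer: Yes

Yes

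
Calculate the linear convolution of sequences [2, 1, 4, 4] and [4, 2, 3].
y[0] = 2×4 = 8; y[1] = 2×2 + 1×4 = 8; y[2] = 2×3 + 1×2 + 4×4 = 24; y[3] = 1×3 + 4×2 + 4×4 = 27; y[4] = 4×3 + 4×2 = 20; y[5] = 4×3 = 12

[8, 8, 24, 27, 20, 12]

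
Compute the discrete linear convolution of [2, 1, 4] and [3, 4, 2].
y[0] = 2×3 = 6; y[1] = 2×4 + 1×3 = 11; y[2] = 2×2 + 1×4 + 4×3 = 20; y[3] = 1×2 + 4×4 = 18; y[4] = 4×2 = 8

[6, 11, 20, 18, 8]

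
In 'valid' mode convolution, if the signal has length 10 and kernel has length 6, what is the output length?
'Valid' mode counts only positions where the kernel fully overlaps the signal: m - n + 1 = 10 - 6 + 1 = 5

5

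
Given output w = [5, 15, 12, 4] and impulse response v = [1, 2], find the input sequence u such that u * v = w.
Deconvolve w=[5, 15, 12, 4] by v=[1, 2]. Since v[0]=1, solve forward: u[0] = w[0] / 1 = 5; u[1] = (w[1] - 5×2) / 1 = 5; u[2] = (w[2] - 5×2) / 1 = 2. So u = [5, 5, 2]. Check by forward convolution: w[0] = 5×1 = 5; w[1] = 5×2 + 5×1 = 15; w[2] = 5×2 + 2×1 = 12; w[3] = 2×2 = 4

[5, 5, 2]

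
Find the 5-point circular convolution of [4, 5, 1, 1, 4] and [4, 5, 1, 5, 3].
Use y[k] = Σ_j x[j]·h[(k-j) mod 5]. y[0] = 4×4 + 5×3 + 1×5 + 1×1 + 4×5 = 57; y[1] = 4×5 + 5×4 + 1×3 + 1×5 + 4×1 = 52; y[2] = 4×1 + 5×5 + 1×4 + 1×3 + 4×5 = 56; y[3] = 4×5 + 5×1 + 1×5 + 1×4 + 4×3 = 46; y[4] = 4×3 + 5×5 + 1×1 + 1×5 + 4×4 = 59. Result: [57, 52, 56, 46, 59]

[57, 52, 56, 46, 59]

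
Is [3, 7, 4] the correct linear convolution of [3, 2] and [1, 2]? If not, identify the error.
Recompute linear convolution of [3, 2] and [1, 2]: y[0] = 3×1 = 3; y[1] = 3×2 + 2×1 = 8; y[2] = 2×2 = 4 → [3, 8, 4]. Compare to given [3, 7, 4]: they differ at index 1: given 7, correct 8, so answer: No

No. Error at index 1: given 7, correct 8.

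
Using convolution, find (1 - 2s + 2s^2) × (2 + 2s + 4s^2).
Ascending coefficients: a = [1, -2, 2], b = [2, 2, 4]. c[0] = 1×2 = 2; c[1] = 1×2 + -2×2 = -2; c[2] = 1×4 + -2×2 + 2×2 = 4; c[3] = -2×4 + 2×2 = -4; c[4] = 2×4 = 8. Result coefficients: [2, -2, 4, -4, 8] → 2 - 2s + 4s^2 - 4s^3 + 8s^4

2 - 2s + 4s^2 - 4s^3 + 8s^4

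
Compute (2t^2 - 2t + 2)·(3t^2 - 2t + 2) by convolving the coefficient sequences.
Ascending coefficients: a = [2, -2, 2], b = [2, -2, 3]. c[0] = 2×2 = 4; c[1] = 2×-2 + -2×2 = -8; c[2] = 2×3 + -2×-2 + 2×2 = 14; c[3] = -2×3 + 2×-2 = -10; c[4] = 2×3 = 6. Result coefficients: [4, -8, 14, -10, 6] → 6t^4 - 10t^3 + 14t^2 - 8t + 4

6t^4 - 10t^3 + 14t^2 - 8t + 4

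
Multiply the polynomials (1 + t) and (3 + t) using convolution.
Ascending coefficients: a = [1, 1], b = [3, 1]. c[0] = 1×3 = 3; c[1] = 1×1 + 1×3 = 4; c[2] = 1×1 = 1. Result coefficients: [3, 4, 1] → 3 + 4t + t^2

3 + 4t + t^2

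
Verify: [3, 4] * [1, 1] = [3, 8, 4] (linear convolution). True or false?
Recompute linear convolution of [3, 4] and [1, 1]: y[0] = 3×1 = 3; y[1] = 3×1 + 4×1 = 7; y[2] = 4×1 = 4 → [3, 7, 4]. Compare to given [3, 8, 4]: they differ at index 1: given 8, correct 7, so answer: No

No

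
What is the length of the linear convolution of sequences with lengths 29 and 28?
Linear/full convolution length: m + n - 1 = 29 + 28 - 1 = 56

56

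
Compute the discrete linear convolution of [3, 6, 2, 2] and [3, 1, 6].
y[0] = 3×3 = 9; y[1] = 3×1 + 6×3 = 21; y[2] = 3×6 + 6×1 + 2×3 = 30; y[3] = 6×6 + 2×1 + 2×3 = 44; y[4] = 2×6 + 2×1 = 14; y[5] = 2×6 = 12

[9, 21, 30, 44, 14, 12]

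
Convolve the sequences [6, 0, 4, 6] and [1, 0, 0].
y[0] = 6×1 = 6; y[1] = 6×0 + 0×1 = 0; y[2] = 6×0 + 0×0 + 4×1 = 4; y[3] = 0×0 + 4×0 + 6×1 = 6; y[4] = 4×0 + 6×0 = 0; y[5] = 6×0 = 0

[6, 0, 4, 6, 0, 0]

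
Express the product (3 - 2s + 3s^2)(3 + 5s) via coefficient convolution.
Ascending coefficients: a = [3, -2, 3], b = [3, 5]. c[0] = 3×3 = 9; c[1] = 3×5 + -2×3 = 9; c[2] = -2×5 + 3×3 = -1; c[3] = 3×5 = 15. Result coefficients: [9, 9, -1, 15] → 9 + 9s - s^2 + 15s^3

9 + 9s - s^2 + 15s^3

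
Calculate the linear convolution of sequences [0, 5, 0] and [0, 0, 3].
y[0] = 0×0 = 0; y[1] = 0×0 + 5×0 = 0; y[2] = 0×3 + 5×0 + 0×0 = 0; y[3] = 5×3 + 0×0 = 15; y[4] = 0×3 = 0

[0, 0, 0, 15, 0]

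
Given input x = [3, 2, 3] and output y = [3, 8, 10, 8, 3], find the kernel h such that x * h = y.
Output length 5 = len(x) + len(h) - 1 ⇒ len(h) = 3. Solve h forward using h[k] = (y[k] - Σ_{i≥1} x[i]·h[k-i]) / x[0]: h[0] = y[0] / x[0] = 3 / 3 = 1; h[1] = (y[1] - 2×1) / x[0] = (8 - 2×1) / 3 = 2; h[2] = (y[2] - 2×2 - 3×1) / x[0] = (10 - 2×2 - 3×1) / 3 = 1. So h = [1, 2, 1]. Forward-check [3, 2, 3] * [1, 2, 1]: y[0] = 3×1 = 3; y[1] = 3×2 + 2×1 = 8; y[2] = 3×1 + 2×2 + 3×1 = 10; y[3] = 2×1 + 3×2 = 8; y[4] = 3×1 = 3 → [3, 8, 10, 8, 3] ✓

[1, 2, 1]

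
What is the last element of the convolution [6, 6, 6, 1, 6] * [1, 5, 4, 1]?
Use y[k] = Σ_i a[i]·b[k-i] at k=7. y[7] = 6×1 = 6

6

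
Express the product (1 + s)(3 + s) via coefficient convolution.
Ascending coefficients: a = [1, 1], b = [3, 1]. c[0] = 1×3 = 3; c[1] = 1×1 + 1×3 = 4; c[2] = 1×1 = 1. Result coefficients: [3, 4, 1] → 3 + 4s + s^2

3 + 4s + s^2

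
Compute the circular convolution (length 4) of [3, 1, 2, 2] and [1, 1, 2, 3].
Use y[k] = Σ_j a[j]·b[(k-j) mod 4]. y[0] = 3×1 + 1×3 + 2×2 + 2×1 = 12; y[1] = 3×1 + 1×1 + 2×3 + 2×2 = 14; y[2] = 3×2 + 1×1 + 2×1 + 2×3 = 15; y[3] = 3×3 + 1×2 + 2×1 + 2×1 = 15. Result: [12, 14, 15, 15]

[12, 14, 15, 15]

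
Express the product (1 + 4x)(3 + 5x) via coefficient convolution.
Ascending coefficients: a = [1, 4], b = [3, 5]. c[0] = 1×3 = 3; c[1] = 1×5 + 4×3 = 17; c[2] = 4×5 = 20. Result coefficients: [3, 17, 20] → 3 + 17x + 20x^2

3 + 17x + 20x^2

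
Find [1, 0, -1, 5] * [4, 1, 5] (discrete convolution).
y[0] = 1×4 = 4; y[1] = 1×1 + 0×4 = 1; y[2] = 1×5 + 0×1 + -1×4 = 1; y[3] = 0×5 + -1×1 + 5×4 = 19; y[4] = -1×5 + 5×1 = 0; y[5] = 5×5 = 25

[4, 1, 1, 19, 0, 25]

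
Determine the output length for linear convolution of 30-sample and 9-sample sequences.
Linear/full convolution length: m + n - 1 = 30 + 9 - 1 = 38

38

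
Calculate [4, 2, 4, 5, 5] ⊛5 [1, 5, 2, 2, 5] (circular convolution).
Use y[k] = Σ_j a[j]·b[(k-j) mod 5]. y[0] = 4×1 + 2×5 + 4×2 + 5×2 + 5×5 = 57; y[1] = 4×5 + 2×1 + 4×5 + 5×2 + 5×2 = 62; y[2] = 4×2 + 2×5 + 4×1 + 5×5 + 5×2 = 57; y[3] = 4×2 + 2×2 + 4×5 + 5×1 + 5×5 = 62; y[4] = 4×5 + 2×2 + 4×2 + 5×5 + 5×1 = 62. Result: [57, 62, 57, 62, 62]

[57, 62, 57, 62, 62]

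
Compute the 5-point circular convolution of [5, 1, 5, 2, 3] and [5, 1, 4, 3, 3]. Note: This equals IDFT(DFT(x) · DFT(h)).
Either evaluate y[k] = Σ_j x[j]·h[(k-j) mod 5] directly, or use IDFT(DFT(x) · DFT(h)). y[0] = 5×5 + 1×3 + 5×3 + 2×4 + 3×1 = 54; y[1] = 5×1 + 1×5 + 5×3 + 2×3 + 3×4 = 43; y[2] = 5×4 + 1×1 + 5×5 + 2×3 + 3×3 = 61; y[3] = 5×3 + 1×4 + 5×1 + 2×5 + 3×3 = 43; y[4] = 5×3 + 1×3 + 5×4 + 2×1 + 3×5 = 55. Result: [54, 43, 61, 43, 55]

[54, 43, 61, 43, 55]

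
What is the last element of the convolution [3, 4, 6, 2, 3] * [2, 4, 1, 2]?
Use y[k] = Σ_i a[i]·b[k-i] at k=7. y[7] = 3×2 = 6

6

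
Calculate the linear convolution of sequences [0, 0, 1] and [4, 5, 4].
y[0] = 0×4 = 0; y[1] = 0×5 + 0×4 = 0; y[2] = 0×4 + 0×5 + 1×4 = 4; y[3] = 0×4 + 1×5 = 5; y[4] = 1×4 = 4

[0, 0, 4, 5, 4]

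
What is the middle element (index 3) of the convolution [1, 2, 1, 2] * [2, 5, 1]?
Use y[k] = Σ_i a[i]·b[k-i] at k=3. y[3] = 2×1 + 1×5 + 2×2 = 11

11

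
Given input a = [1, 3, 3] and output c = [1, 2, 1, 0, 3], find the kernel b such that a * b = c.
Output length 5 = len(a) + len(b) - 1 ⇒ len(b) = 3. Solve b forward using b[k] = (c[k] - Σ_{i≥1} a[i]·b[k-i]) / a[0]: b[0] = c[0] / a[0] = 1 / 1 = 1; b[1] = (c[1] - 3×1) / a[0] = (2 - 3×1) / 1 = -1; b[2] = (c[2] - 3×-1 - 3×1) / a[0] = (1 - 3×-1 - 3×1) / 1 = 1. So b = [1, -1, 1]. Forward-check [1, 3, 3] * [1, -1, 1]: c[0] = 1×1 = 1; c[1] = 1×-1 + 3×1 = 2; c[2] = 1×1 + 3×-1 + 3×1 = 1; c[3] = 3×1 + 3×-1 = 0; c[4] = 3×1 = 3 → [1, 2, 1, 0, 3] ✓

[1, -1, 1]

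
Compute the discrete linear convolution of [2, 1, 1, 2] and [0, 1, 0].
y[0] = 2×0 = 0; y[1] = 2×1 + 1×0 = 2; y[2] = 2×0 + 1×1 + 1×0 = 1; y[3] = 1×0 + 1×1 + 2×0 = 1; y[4] = 1×0 + 2×1 = 2; y[5] = 2×0 = 0

[0, 2, 1, 1, 2, 0]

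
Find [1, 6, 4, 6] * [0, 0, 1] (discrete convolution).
y[0] = 1×0 = 0; y[1] = 1×0 + 6×0 = 0; y[2] = 1×1 + 6×0 + 4×0 = 1; y[3] = 6×1 + 4×0 + 6×0 = 6; y[4] = 4×1 + 6×0 = 4; y[5] = 6×1 = 6

[0, 0, 1, 6, 4, 6]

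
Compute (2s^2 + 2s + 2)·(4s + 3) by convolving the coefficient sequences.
Ascending coefficients: a = [2, 2, 2], b = [3, 4]. c[0] = 2×3 = 6; c[1] = 2×4 + 2×3 = 14; c[2] = 2×4 + 2×3 = 14; c[3] = 2×4 = 8. Result coefficients: [6, 14, 14, 8] → 8s^3 + 14s^2 + 14s + 6

8s^3 + 14s^2 + 14s + 6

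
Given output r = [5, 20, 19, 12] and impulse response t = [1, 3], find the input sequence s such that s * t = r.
Deconvolve r=[5, 20, 19, 12] by t=[1, 3]. Since t[0]=1, solve forward: s[0] = r[0] / 1 = 5; s[1] = (r[1] - 5×3) / 1 = 5; s[2] = (r[2] - 5×3) / 1 = 4. So s = [5, 5, 4]. Check by forward convolution: r[0] = 5×1 = 5; r[1] = 5×3 + 5×1 = 20; r[2] = 5×3 + 4×1 = 19; r[3] = 4×3 = 12

[5, 5, 4]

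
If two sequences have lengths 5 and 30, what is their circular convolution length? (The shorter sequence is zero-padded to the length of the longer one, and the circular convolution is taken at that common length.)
Circular convolution (zero-padding the shorter input) has length max(m, n) = max(5, 30) = 30

30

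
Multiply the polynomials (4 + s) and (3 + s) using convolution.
Ascending coefficients: a = [4, 1], b = [3, 1]. c[0] = 4×3 = 12; c[1] = 4×1 + 1×3 = 7; c[2] = 1×1 = 1. Result coefficients: [12, 7, 1] → 12 + 7s + s^2

12 + 7s + s^2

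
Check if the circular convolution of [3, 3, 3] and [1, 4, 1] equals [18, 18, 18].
Recompute circular convolution of [3, 3, 3] and [1, 4, 1]: y[0] = 3×1 + 3×1 + 3×4 = 18; y[1] = 3×4 + 3×1 + 3×1 = 18; y[2] = 3×1 + 3×4 + 3×1 = 18 → [18, 18, 18]. Given [18, 18, 18] matches, so answer: Yes

Yes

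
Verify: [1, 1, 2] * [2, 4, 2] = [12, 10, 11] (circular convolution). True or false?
Recompute circular convolution of [1, 1, 2] and [2, 4, 2]: y[0] = 1×2 + 1×2 + 2×4 = 12; y[1] = 1×4 + 1×2 + 2×2 = 10; y[2] = 1×2 + 1×4 + 2×2 = 10 → [12, 10, 10]. Compare to given [12, 10, 11]: they differ at index 2: given 11, correct 10, so answer: No

No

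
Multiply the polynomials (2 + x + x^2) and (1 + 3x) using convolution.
Ascending coefficients: a = [2, 1, 1], b = [1, 3]. c[0] = 2×1 = 2; c[1] = 2×3 + 1×1 = 7; c[2] = 1×3 + 1×1 = 4; c[3] = 1×3 = 3. Result coefficients: [2, 7, 4, 3] → 2 + 7x + 4x^2 + 3x^3

2 + 7x + 4x^2 + 3x^3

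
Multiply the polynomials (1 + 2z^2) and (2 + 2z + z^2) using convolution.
Ascending coefficients: a = [1, 0, 2], b = [2, 2, 1]. c[0] = 1×2 = 2; c[1] = 1×2 + 0×2 = 2; c[2] = 1×1 + 0×2 + 2×2 = 5; c[3] = 0×1 + 2×2 = 4; c[4] = 2×1 = 2. Result coefficients: [2, 2, 5, 4, 2] → 2 + 2z + 5z^2 + 4z^3 + 2z^4

2 + 2z + 5z^2 + 4z^3 + 2z^4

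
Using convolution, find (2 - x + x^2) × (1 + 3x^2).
Ascending coefficients: a = [2, -1, 1], b = [1, 0, 3]. c[0] = 2×1 = 2; c[1] = 2×0 + -1×1 = -1; c[2] = 2×3 + -1×0 + 1×1 = 7; c[3] = -1×3 + 1×0 = -3; c[4] = 1×3 = 3. Result coefficients: [2, -1, 7, -3, 3] → 2 - x + 7x^2 - 3x^3 + 3x^4

2 - x + 7x^2 - 3x^3 + 3x^4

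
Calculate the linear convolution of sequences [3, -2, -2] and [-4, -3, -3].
y[0] = 3×-4 = -12; y[1] = 3×-3 + -2×-4 = -1; y[2] = 3×-3 + -2×-3 + -2×-4 = 5; y[3] = -2×-3 + -2×-3 = 12; y[4] = -2×-3 = 6

[-12, -1, 5, 12, 6]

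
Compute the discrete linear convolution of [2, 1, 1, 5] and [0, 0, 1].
y[0] = 2×0 = 0; y[1] = 2×0 + 1×0 = 0; y[2] = 2×1 + 1×0 + 1×0 = 2; y[3] = 1×1 + 1×0 + 5×0 = 1; y[4] = 1×1 + 5×0 = 1; y[5] = 5×1 = 5

[0, 0, 2, 1, 1, 5]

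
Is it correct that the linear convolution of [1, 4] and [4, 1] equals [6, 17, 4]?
Recompute linear convolution of [1, 4] and [4, 1]: y[0] = 1×4 = 4; y[1] = 1×1 + 4×4 = 17; y[2] = 4×1 = 4 → [4, 17, 4]. Compare to given [6, 17, 4]: they differ at index 0: given 6, correct 4, so answer: No

No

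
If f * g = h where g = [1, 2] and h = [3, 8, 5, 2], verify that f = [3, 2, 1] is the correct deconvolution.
Forward-compute [3, 2, 1] * [1, 2]: h[0] = 3×1 = 3; h[1] = 3×2 + 2×1 = 8; h[2] = 2×2 + 1×1 = 5; h[3] = 1×2 = 2 → [3, 8, 5, 2]. Matches given h = [3, 8, 5, 2], so verified.

Verified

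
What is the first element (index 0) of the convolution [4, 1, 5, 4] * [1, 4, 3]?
Use y[k] = Σ_i a[i]·b[k-i] at k=0. y[0] = 4×1 = 4

4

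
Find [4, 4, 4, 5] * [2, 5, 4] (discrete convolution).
y[0] = 4×2 = 8; y[1] = 4×5 + 4×2 = 28; y[2] = 4×4 + 4×5 + 4×2 = 44; y[3] = 4×4 + 4×5 + 5×2 = 46; y[4] = 4×4 + 5×5 = 41; y[5] = 5×4 = 20

[8, 28, 44, 46, 41, 20]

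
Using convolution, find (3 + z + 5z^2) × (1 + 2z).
Ascending coefficients: a = [3, 1, 5], b = [1, 2]. c[0] = 3×1 = 3; c[1] = 3×2 + 1×1 = 7; c[2] = 1×2 + 5×1 = 7; c[3] = 5×2 = 10. Result coefficients: [3, 7, 7, 10] → 3 + 7z + 7z^2 + 10z^3

3 + 7z + 7z^2 + 10z^3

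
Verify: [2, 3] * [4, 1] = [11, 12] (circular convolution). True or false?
Recompute circular convolution of [2, 3] and [4, 1]: y[0] = 2×4 + 3×1 = 11; y[1] = 2×1 + 3×4 = 14 → [11, 14]. Compare to given [11, 12]: they differ at index 1: given 12, correct 14, so answer: No

No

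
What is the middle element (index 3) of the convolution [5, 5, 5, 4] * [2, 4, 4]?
Use y[k] = Σ_i a[i]·b[k-i] at k=3. y[3] = 5×4 + 5×4 + 4×2 = 48

48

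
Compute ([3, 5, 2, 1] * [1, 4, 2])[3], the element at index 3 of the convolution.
Use y[k] = Σ_i a[i]·b[k-i] at k=3. y[3] = 5×2 + 2×4 + 1×1 = 19

19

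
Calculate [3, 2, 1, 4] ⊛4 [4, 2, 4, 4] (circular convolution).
Use y[k] = Σ_j a[j]·b[(k-j) mod 4]. y[0] = 3×4 + 2×4 + 1×4 + 4×2 = 32; y[1] = 3×2 + 2×4 + 1×4 + 4×4 = 34; y[2] = 3×4 + 2×2 + 1×4 + 4×4 = 36; y[3] = 3×4 + 2×4 + 1×2 + 4×4 = 38. Result: [32, 34, 36, 38]

[32, 34, 36, 38]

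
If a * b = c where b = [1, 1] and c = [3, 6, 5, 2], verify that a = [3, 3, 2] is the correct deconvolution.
Forward-compute [3, 3, 2] * [1, 1]: c[0] = 3×1 = 3; c[1] = 3×1 + 3×1 = 6; c[2] = 3×1 + 2×1 = 5; c[3] = 2×1 = 2 → [3, 6, 5, 2]. Matches given c = [3, 6, 5, 2], so verified.

Verified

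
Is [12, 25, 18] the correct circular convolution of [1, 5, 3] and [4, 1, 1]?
Recompute circular convolution of [1, 5, 3] and [4, 1, 1]: y[0] = 1×4 + 5×1 + 3×1 = 12; y[1] = 1×1 + 5×4 + 3×1 = 24; y[2] = 1×1 + 5×1 + 3×4 = 18 → [12, 24, 18]. Compare to given [12, 25, 18]: they differ at index 1: given 25, correct 24, so answer: No

No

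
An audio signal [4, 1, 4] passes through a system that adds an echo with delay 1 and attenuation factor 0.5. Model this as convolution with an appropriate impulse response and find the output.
Direct-path + delayed-attenuated-path model → impulse response h = [1, 0.5] (1 at lag 0, 0.5 at lag 1). Output y[n] = x[n] + 0.5·x[n - 1] (with x[n] = 0 outside 0..2): y[0] = 4 + 0.5×0 = 4; y[1] = 1 + 0.5×4 = 3.0; y[2] = 4 + 0.5×1 = 4.5; y[3] = 0 + 0.5×4 = 2.0. So y = [4, 3.0, 4.5, 2.0]

[4, 3.0, 4.5, 2.0]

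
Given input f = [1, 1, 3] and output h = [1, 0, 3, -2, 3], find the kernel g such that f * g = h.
Output length 5 = len(f) + len(g) - 1 ⇒ len(g) = 3. Solve g forward using g[k] = (h[k] - Σ_{i≥1} f[i]·g[k-i]) / f[0]: g[0] = h[0] / f[0] = 1 / 1 = 1; g[1] = (h[1] - 1×1) / f[0] = (0 - 1×1) / 1 = -1; g[2] = (h[2] - 1×-1 - 3×1) / f[0] = (3 - 1×-1 - 3×1) / 1 = 1. So g = [1, -1, 1]. Forward-check [1, 1, 3] * [1, -1, 1]: h[0] = 1×1 = 1; h[1] = 1×-1 + 1×1 = 0; h[2] = 1×1 + 1×-1 + 3×1 = 3; h[3] = 1×1 + 3×-1 = -2; h[4] = 3×1 = 3 → [1, 0, 3, -2, 3] ✓

[1, -1, 1]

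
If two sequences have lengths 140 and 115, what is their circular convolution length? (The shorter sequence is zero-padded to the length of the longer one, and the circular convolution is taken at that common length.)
Circular convolution (zero-padding the shorter input) has length max(m, n) = max(140, 115) = 140

140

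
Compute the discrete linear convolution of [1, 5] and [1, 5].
y[0] = 1×1 = 1; y[1] = 1×5 + 5×1 = 10; y[2] = 5×5 = 25

[1, 10, 25]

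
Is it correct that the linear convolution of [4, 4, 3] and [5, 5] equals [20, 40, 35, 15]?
Recompute linear convolution of [4, 4, 3] and [5, 5]: y[0] = 4×5 = 20; y[1] = 4×5 + 4×5 = 40; y[2] = 4×5 + 3×5 = 35; y[3] = 3×5 = 15 → [20, 40, 35, 15]. Given [20, 40, 35, 15] matches, so answer: Yes

Yes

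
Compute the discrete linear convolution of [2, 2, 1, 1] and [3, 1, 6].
y[0] = 2×3 = 6; y[1] = 2×1 + 2×3 = 8; y[2] = 2×6 + 2×1 + 1×3 = 17; y[3] = 2×6 + 1×1 + 1×3 = 16; y[4] = 1×6 + 1×1 = 7; y[5] = 1×6 = 6

[6, 8, 17, 16, 7, 6]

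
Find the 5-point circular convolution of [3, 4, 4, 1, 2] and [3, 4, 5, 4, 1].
Use y[k] = Σ_j u[j]·v[(k-j) mod 5]. y[0] = 3×3 + 4×1 + 4×4 + 1×5 + 2×4 = 42; y[1] = 3×4 + 4×3 + 4×1 + 1×4 + 2×5 = 42; y[2] = 3×5 + 4×4 + 4×3 + 1×1 + 2×4 = 52; y[3] = 3×4 + 4×5 + 4×4 + 1×3 + 2×1 = 53; y[4] = 3×1 + 4×4 + 4×5 + 1×4 + 2×3 = 49. Result: [42, 42, 52, 53, 49]

[42, 42, 52, 53, 49]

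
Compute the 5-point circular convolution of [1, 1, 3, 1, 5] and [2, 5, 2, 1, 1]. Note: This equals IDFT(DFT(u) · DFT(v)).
Either evaluate y[k] = Σ_j u[j]·v[(k-j) mod 5] directly, or use IDFT(DFT(u) · DFT(v)). y[0] = 1×2 + 1×1 + 3×1 + 1×2 + 5×5 = 33; y[1] = 1×5 + 1×2 + 3×1 + 1×1 + 5×2 = 21; y[2] = 1×2 + 1×5 + 3×2 + 1×1 + 5×1 = 19; y[3] = 1×1 + 1×2 + 3×5 + 1×2 + 5×1 = 25; y[4] = 1×1 + 1×1 + 3×2 + 1×5 + 5×2 = 23. Result: [33, 21, 19, 25, 23]

[33, 21, 19, 25, 23]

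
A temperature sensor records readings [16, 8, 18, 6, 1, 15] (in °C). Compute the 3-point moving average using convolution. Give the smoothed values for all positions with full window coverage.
3-point moving average kernel = [1, 1, 1]. Apply in 'valid' mode (full window coverage): avg[0] = (16 + 8 + 18) / 3 = 14.0; avg[1] = (8 + 18 + 6) / 3 = 10.67; avg[2] = (18 + 6 + 1) / 3 = 8.33; avg[3] = (6 + 1 + 15) / 3 = 7.33. Smoothed values: [14.0, 10.67, 8.33, 7.33]

[14.0, 10.67, 8.33, 7.33]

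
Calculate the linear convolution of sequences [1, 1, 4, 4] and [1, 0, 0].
y[0] = 1×1 = 1; y[1] = 1×0 + 1×1 = 1; y[2] = 1×0 + 1×0 + 4×1 = 4; y[3] = 1×0 + 4×0 + 4×1 = 4; y[4] = 4×0 + 4×0 = 0; y[5] = 4×0 = 0

[1, 1, 4, 4, 0, 0]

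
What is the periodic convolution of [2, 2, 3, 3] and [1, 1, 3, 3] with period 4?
Use y[k] = Σ_j s[j]·t[(k-j) mod 4]. y[0] = 2×1 + 2×3 + 3×3 + 3×1 = 20; y[1] = 2×1 + 2×1 + 3×3 + 3×3 = 22; y[2] = 2×3 + 2×1 + 3×1 + 3×3 = 20; y[3] = 2×3 + 2×3 + 3×1 + 3×1 = 18. Result: [20, 22, 20, 18]

[20, 22, 20, 18]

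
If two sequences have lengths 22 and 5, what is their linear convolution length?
Linear/full convolution length: m + n - 1 = 22 + 5 - 1 = 26

26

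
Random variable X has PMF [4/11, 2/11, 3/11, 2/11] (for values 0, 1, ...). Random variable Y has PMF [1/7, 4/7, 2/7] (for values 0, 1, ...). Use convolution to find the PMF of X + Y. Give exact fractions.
P(X+Y=k) = Σ_i P(X=i)·P(Y=k-i) — a convolution of [4/11, 2/11, 3/11, 2/11] and [1/7, 4/7, 2/7]. P(X+Y=0) = (4/11)×(1/7) = 4/77; P(X+Y=1) = (4/11)×(4/7) + (2/11)×(1/7) = 16/77 + 2/77 = 18/77; P(X+Y=2) = (4/11)×(2/7) + (2/11)×(4/7) + (3/11)×(1/7) = 8/77 + 8/77 + 3/77 = 19/77; P(X+Y=3) = (2/11)×(2/7) + (3/11)×(4/7) + (2/11)×(1/7) = 4/77 + 12/77 + 2/77 = 18/77; P(X+Y=4) = (3/11)×(2/7) + (2/11)×(4/7) = 6/77 + 8/77 = 2/11; P(X+Y=5) = (2/11)×(2/7) = 4/77. PMF: [4/77, 18/77, 19/77, 18/77, 2/11, 4/77] (sums to 1 ✓)

[4/77, 18/77, 19/77, 18/77, 2/11, 4/77]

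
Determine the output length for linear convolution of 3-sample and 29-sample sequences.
Linear/full convolution length: m + n - 1 = 3 + 29 - 1 = 31

31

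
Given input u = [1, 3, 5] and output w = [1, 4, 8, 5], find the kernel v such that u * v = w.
Output length 4 = len(u) + len(v) - 1 ⇒ len(v) = 2. Solve v forward using v[k] = (w[k] - Σ_{i≥1} u[i]·v[k-i]) / u[0]: v[0] = w[0] / u[0] = 1 / 1 = 1; v[1] = (w[1] - 3×1) / u[0] = (4 - 3×1) / 1 = 1. So v = [1, 1]. Forward-check [1, 3, 5] * [1, 1]: w[0] = 1×1 = 1; w[1] = 1×1 + 3×1 = 4; w[2] = 3×1 + 5×1 = 8; w[3] = 5×1 = 5 → [1, 4, 8, 5] ✓

[1, 1]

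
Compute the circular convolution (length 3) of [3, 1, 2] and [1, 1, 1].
Use y[k] = Σ_j x[j]·h[(k-j) mod 3]. y[0] = 3×1 + 1×1 + 2×1 = 6; y[1] = 3×1 + 1×1 + 2×1 = 6; y[2] = 3×1 + 1×1 + 2×1 = 6. Result: [6, 6, 6]

[6, 6, 6]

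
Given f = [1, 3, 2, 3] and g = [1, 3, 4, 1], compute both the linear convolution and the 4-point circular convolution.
Linear: y_lin[0] = 1×1 = 1; y_lin[1] = 1×3 + 3×1 = 6; y_lin[2] = 1×4 + 3×3 + 2×1 = 15; y_lin[3] = 1×1 + 3×4 + 2×3 + 3×1 = 22; y_lin[4] = 3×1 + 2×4 + 3×3 = 20; y_lin[5] = 2×1 + 3×4 = 14; y_lin[6] = 3×1 = 3 → [1, 6, 15, 22, 20, 14, 3]. Circular (length 4): y[0] = 1×1 + 3×1 + 2×4 + 3×3 = 21; y[1] = 1×3 + 3×1 + 2×1 + 3×4 = 20; y[2] = 1×4 + 3×3 + 2×1 + 3×1 = 18; y[3] = 1×1 + 3×4 + 2×3 + 3×1 = 22 → [21, 20, 18, 22]

Linear: [1, 6, 15, 22, 20, 14, 3], Circular: [21, 20, 18, 22]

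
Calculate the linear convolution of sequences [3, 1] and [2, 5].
y[0] = 3×2 = 6; y[1] = 3×5 + 1×2 = 17; y[2] = 1×5 = 5

[6, 17, 5]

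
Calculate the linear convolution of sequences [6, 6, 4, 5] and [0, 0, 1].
y[0] = 6×0 = 0; y[1] = 6×0 + 6×0 = 0; y[2] = 6×1 + 6×0 + 4×0 = 6; y[3] = 6×1 + 4×0 + 5×0 = 6; y[4] = 4×1 + 5×0 = 4; y[5] = 5×1 = 5

[0, 0, 6, 6, 4, 5]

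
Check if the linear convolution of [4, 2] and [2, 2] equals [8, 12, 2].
Recompute linear convolution of [4, 2] and [2, 2]: y[0] = 4×2 = 8; y[1] = 4×2 + 2×2 = 12; y[2] = 2×2 = 4 → [8, 12, 4]. Compare to given [8, 12, 2]: they differ at index 2: given 2, correct 4, so answer: No

No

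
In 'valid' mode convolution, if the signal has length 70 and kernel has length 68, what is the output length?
'Valid' mode counts only positions where the kernel fully overlaps the signal: m - n + 1 = 70 - 68 + 1 = 3

3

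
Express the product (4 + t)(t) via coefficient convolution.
Ascending coefficients: a = [4, 1], b = [0, 1]. c[0] = 4×0 = 0; c[1] = 4×1 + 1×0 = 4; c[2] = 1×1 = 1. Result coefficients: [0, 4, 1] → 4t + t^2

4t + t^2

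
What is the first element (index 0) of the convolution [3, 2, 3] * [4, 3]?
Use y[k] = Σ_i a[i]·b[k-i] at k=0. y[0] = 3×4 = 12

12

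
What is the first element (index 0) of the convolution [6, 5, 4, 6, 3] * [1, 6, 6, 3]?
Use y[k] = Σ_i a[i]·b[k-i] at k=0. y[0] = 6×1 = 6

6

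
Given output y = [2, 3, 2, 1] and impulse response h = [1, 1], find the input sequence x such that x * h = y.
Deconvolve y=[2, 3, 2, 1] by h=[1, 1]. Since h[0]=1, solve forward: x[0] = y[0] / 1 = 2; x[1] = (y[1] - 2×1) / 1 = 1; x[2] = (y[2] - 1×1) / 1 = 1. So x = [2, 1, 1]. Check by forward convolution: y[0] = 2×1 = 2; y[1] = 2×1 + 1×1 = 3; y[2] = 1×1 + 1×1 = 2; y[3] = 1×1 = 1

[2, 1, 1]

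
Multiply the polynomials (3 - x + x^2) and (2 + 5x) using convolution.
Ascending coefficients: a = [3, -1, 1], b = [2, 5]. c[0] = 3×2 = 6; c[1] = 3×5 + -1×2 = 13; c[2] = -1×5 + 1×2 = -3; c[3] = 1×5 = 5. Result coefficients: [6, 13, -3, 5] → 6 + 13x - 3x^2 + 5x^3

6 + 13x - 3x^2 + 5x^3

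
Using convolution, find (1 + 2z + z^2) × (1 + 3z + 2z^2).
Ascending coefficients: a = [1, 2, 1], b = [1, 3, 2]. c[0] = 1×1 = 1; c[1] = 1×3 + 2×1 = 5; c[2] = 1×2 + 2×3 + 1×1 = 9; c[3] = 2×2 + 1×3 = 7; c[4] = 1×2 = 2. Result coefficients: [1, 5, 9, 7, 2] → 1 + 5z + 9z^2 + 7z^3 + 2z^4

1 + 5z + 9z^2 + 7z^3 + 2z^4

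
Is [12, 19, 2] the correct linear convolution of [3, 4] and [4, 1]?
Recompute linear convolution of [3, 4] and [4, 1]: y[0] = 3×4 = 12; y[1] = 3×1 + 4×4 = 19; y[2] = 4×1 = 4 → [12, 19, 4]. Compare to given [12, 19, 2]: they differ at index 2: given 2, correct 4, so answer: No

No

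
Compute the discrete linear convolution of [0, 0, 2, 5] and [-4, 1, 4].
y[0] = 0×-4 = 0; y[1] = 0×1 + 0×-4 = 0; y[2] = 0×4 + 0×1 + 2×-4 = -8; y[3] = 0×4 + 2×1 + 5×-4 = -18; y[4] = 2×4 + 5×1 = 13; y[5] = 5×4 = 20

[0, 0, -8, -18, 13, 20]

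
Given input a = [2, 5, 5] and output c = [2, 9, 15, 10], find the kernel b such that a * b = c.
Output length 4 = len(a) + len(b) - 1 ⇒ len(b) = 2. Solve b forward using b[k] = (c[k] - Σ_{i≥1} a[i]·b[k-i]) / a[0]: b[0] = c[0] / a[0] = 2 / 2 = 1; b[1] = (c[1] - 5×1) / a[0] = (9 - 5×1) / 2 = 2. So b = [1, 2]. Forward-check [2, 5, 5] * [1, 2]: c[0] = 2×1 = 2; c[1] = 2×2 + 5×1 = 9; c[2] = 5×2 + 5×1 = 15; c[3] = 5×2 = 10 → [2, 9, 15, 10] ✓

[1, 2]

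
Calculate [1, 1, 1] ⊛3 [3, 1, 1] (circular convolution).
Use y[k] = Σ_j x[j]·h[(k-j) mod 3]. y[0] = 1×3 + 1×1 + 1×1 = 5; y[1] = 1×1 + 1×3 + 1×1 = 5; y[2] = 1×1 + 1×1 + 1×3 = 5. Result: [5, 5, 5]

[5, 5, 5]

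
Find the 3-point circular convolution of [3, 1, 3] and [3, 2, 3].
Use y[k] = Σ_j u[j]·v[(k-j) mod 3]. y[0] = 3×3 + 1×3 + 3×2 = 18; y[1] = 3×2 + 1×3 + 3×3 = 18; y[2] = 3×3 + 1×2 + 3×3 = 20. Result: [18, 18, 20]

[18, 18, 20]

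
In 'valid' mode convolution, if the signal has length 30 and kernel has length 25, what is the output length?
'Valid' mode counts only positions where the kernel fully overlaps the signal: m - n + 1 = 30 - 25 + 1 = 6

6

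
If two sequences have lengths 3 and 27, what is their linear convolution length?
Linear/full convolution length: m + n - 1 = 3 + 27 - 1 = 29

29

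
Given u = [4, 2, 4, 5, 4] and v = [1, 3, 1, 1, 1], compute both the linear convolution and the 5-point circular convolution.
Linear: y_lin[0] = 4×1 = 4; y_lin[1] = 4×3 + 2×1 = 14; y_lin[2] = 4×1 + 2×3 + 4×1 = 14; y_lin[3] = 4×1 + 2×1 + 4×3 + 5×1 = 23; y_lin[4] = 4×1 + 2×1 + 4×1 + 5×3 + 4×1 = 29; y_lin[5] = 2×1 + 4×1 + 5×1 + 4×3 = 23; y_lin[6] = 4×1 + 5×1 + 4×1 = 13; y_lin[7] = 5×1 + 4×1 = 9; y_lin[8] = 4×1 = 4 → [4, 14, 14, 23, 29, 23, 13, 9, 4]. Circular (length 5): y[0] = 4×1 + 2×1 + 4×1 + 5×1 + 4×3 = 27; y[1] = 4×3 + 2×1 + 4×1 + 5×1 + 4×1 = 27; y[2] = 4×1 + 2×3 + 4×1 + 5×1 + 4×1 = 23; y[3] = 4×1 + 2×1 + 4×3 + 5×1 + 4×1 = 27; y[4] = 4×1 + 2×1 + 4×1 + 5×3 + 4×1 = 29 → [27, 27, 23, 27, 29]

Linear: [4, 14, 14, 23, 29, 23, 13, 9, 4], Circular: [27, 27, 23, 27, 29]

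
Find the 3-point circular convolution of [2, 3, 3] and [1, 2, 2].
Use y[k] = Σ_j a[j]·b[(k-j) mod 3]. y[0] = 2×1 + 3×2 + 3×2 = 14; y[1] = 2×2 + 3×1 + 3×2 = 13; y[2] = 2×2 + 3×2 + 3×1 = 13. Result: [14, 13, 13]

[14, 13, 13]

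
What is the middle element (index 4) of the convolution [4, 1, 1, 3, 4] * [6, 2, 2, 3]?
Use y[k] = Σ_i a[i]·b[k-i] at k=4. y[4] = 1×3 + 1×2 + 3×2 + 4×6 = 35

35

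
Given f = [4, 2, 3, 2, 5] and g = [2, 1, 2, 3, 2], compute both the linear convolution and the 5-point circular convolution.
Linear: y_lin[0] = 4×2 = 8; y_lin[1] = 4×1 + 2×2 = 8; y_lin[2] = 4×2 + 2×1 + 3×2 = 16; y_lin[3] = 4×3 + 2×2 + 3×1 + 2×2 = 23; y_lin[4] = 4×2 + 2×3 + 3×2 + 2×1 + 5×2 = 32; y_lin[5] = 2×2 + 3×3 + 2×2 + 5×1 = 22; y_lin[6] = 3×2 + 2×3 + 5×2 = 22; y_lin[7] = 2×2 + 5×3 = 19; y_lin[8] = 5×2 = 10 → [8, 8, 16, 23, 32, 22, 22, 19, 10]. Circular (length 5): y[0] = 4×2 + 2×2 + 3×3 + 2×2 + 5×1 = 30; y[1] = 4×1 + 2×2 + 3×2 + 2×3 + 5×2 = 30; y[2] = 4×2 + 2×1 + 3×2 + 2×2 + 5×3 = 35; y[3] = 4×3 + 2×2 + 3×1 + 2×2 + 5×2 = 33; y[4] = 4×2 + 2×3 + 3×2 + 2×1 + 5×2 = 32 → [30, 30, 35, 33, 32]

Linear: [8, 8, 16, 23, 32, 22, 22, 19, 10], Circular: [30, 30, 35, 33, 32]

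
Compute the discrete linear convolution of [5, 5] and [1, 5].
y[0] = 5×1 = 5; y[1] = 5×5 + 5×1 = 30; y[2] = 5×5 = 25

[5, 30, 25]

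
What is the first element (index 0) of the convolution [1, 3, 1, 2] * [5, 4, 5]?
Use y[k] = Σ_i a[i]·b[k-i] at k=0. y[0] = 1×5 = 5

5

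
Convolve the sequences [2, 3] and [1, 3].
y[0] = 2×1 = 2; y[1] = 2×3 + 3×1 = 9; y[2] = 3×3 = 9

[2, 9, 9]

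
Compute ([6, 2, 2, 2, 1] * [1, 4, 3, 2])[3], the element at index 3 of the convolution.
Use y[k] = Σ_i a[i]·b[k-i] at k=3. y[3] = 6×2 + 2×3 + 2×4 + 2×1 = 28

28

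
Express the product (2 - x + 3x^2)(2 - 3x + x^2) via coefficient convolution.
Ascending coefficients: a = [2, -1, 3], b = [2, -3, 1]. c[0] = 2×2 = 4; c[1] = 2×-3 + -1×2 = -8; c[2] = 2×1 + -1×-3 + 3×2 = 11; c[3] = -1×1 + 3×-3 = -10; c[4] = 3×1 = 3. Result coefficients: [4, -8, 11, -10, 3] → 4 - 8x + 11x^2 - 10x^3 + 3x^4

4 - 8x + 11x^2 - 10x^3 + 3x^4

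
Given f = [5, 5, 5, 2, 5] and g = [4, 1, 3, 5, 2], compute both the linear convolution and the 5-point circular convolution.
Linear: y_lin[0] = 5×4 = 20; y_lin[1] = 5×1 + 5×4 = 25; y_lin[2] = 5×3 + 5×1 + 5×4 = 40; y_lin[3] = 5×5 + 5×3 + 5×1 + 2×4 = 53; y_lin[4] = 5×2 + 5×5 + 5×3 + 2×1 + 5×4 = 72; y_lin[5] = 5×2 + 5×5 + 2×3 + 5×1 = 46; y_lin[6] = 5×2 + 2×5 + 5×3 = 35; y_lin[7] = 2×2 + 5×5 = 29; y_lin[8] = 5×2 = 10 → [20, 25, 40, 53, 72, 46, 35, 29, 10]. Circular (length 5): y[0] = 5×4 + 5×2 + 5×5 + 2×3 + 5×1 = 66; y[1] = 5×1 + 5×4 + 5×2 + 2×5 + 5×3 = 60; y[2] = 5×3 + 5×1 + 5×4 + 2×2 + 5×5 = 69; y[3] = 5×5 + 5×3 + 5×1 + 2×4 + 5×2 = 63; y[4] = 5×2 + 5×5 + 5×3 + 2×1 + 5×4 = 72 → [66, 60, 69, 63, 72]

Linear: [20, 25, 40, 53, 72, 46, 35, 29, 10], Circular: [66, 60, 69, 63, 72]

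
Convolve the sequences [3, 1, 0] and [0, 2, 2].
y[0] = 3×0 = 0; y[1] = 3×2 + 1×0 = 6; y[2] = 3×2 + 1×2 + 0×0 = 8; y[3] = 1×2 + 0×2 = 2; y[4] = 0×2 = 0

[0, 6, 8, 2, 0]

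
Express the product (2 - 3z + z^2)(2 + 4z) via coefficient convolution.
Ascending coefficients: a = [2, -3, 1], b = [2, 4]. c[0] = 2×2 = 4; c[1] = 2×4 + -3×2 = 2; c[2] = -3×4 + 1×2 = -10; c[3] = 1×4 = 4. Result coefficients: [4, 2, -10, 4] → 4 + 2z - 10z^2 + 4z^3

4 + 2z - 10z^2 + 4z^3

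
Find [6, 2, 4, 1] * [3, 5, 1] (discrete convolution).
y[0] = 6×3 = 18; y[1] = 6×5 + 2×3 = 36; y[2] = 6×1 + 2×5 + 4×3 = 28; y[3] = 2×1 + 4×5 + 1×3 = 25; y[4] = 4×1 + 1×5 = 9; y[5] = 1×1 = 1

[18, 36, 28, 25, 9, 1]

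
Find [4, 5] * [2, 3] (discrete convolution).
y[0] = 4×2 = 8; y[1] = 4×3 + 5×2 = 22; y[2] = 5×3 = 15

[8, 22, 15]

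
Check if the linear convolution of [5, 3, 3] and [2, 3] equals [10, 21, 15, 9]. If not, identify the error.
Recompute linear convolution of [5, 3, 3] and [2, 3]: y[0] = 5×2 = 10; y[1] = 5×3 + 3×2 = 21; y[2] = 3×3 + 3×2 = 15; y[3] = 3×3 = 9 → [10, 21, 15, 9]. Given [10, 21, 15, 9] matches, so answer: Yes

Yes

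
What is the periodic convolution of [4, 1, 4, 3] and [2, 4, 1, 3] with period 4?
Use y[k] = Σ_j x[j]·h[(k-j) mod 4]. y[0] = 4×2 + 1×3 + 4×1 + 3×4 = 27; y[1] = 4×4 + 1×2 + 4×3 + 3×1 = 33; y[2] = 4×1 + 1×4 + 4×2 + 3×3 = 25; y[3] = 4×3 + 1×1 + 4×4 + 3×2 = 35. Result: [27, 33, 25, 35]

[27, 33, 25, 35]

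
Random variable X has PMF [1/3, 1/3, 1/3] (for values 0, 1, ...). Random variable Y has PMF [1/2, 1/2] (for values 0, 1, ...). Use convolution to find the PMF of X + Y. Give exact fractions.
P(X+Y=k) = Σ_i P(X=i)·P(Y=k-i) — a convolution of [1/3, 1/3, 1/3] and [1/2, 1/2]. P(X+Y=0) = (1/3)×(1/2) = 1/6; P(X+Y=1) = (1/3)×(1/2) + (1/3)×(1/2) = 1/6 + 1/6 = 1/3; P(X+Y=2) = (1/3)×(1/2) + (1/3)×(1/2) = 1/6 + 1/6 = 1/3; P(X+Y=3) = (1/3)×(1/2) = 1/6. PMF: [1/6, 1/3, 1/3, 1/6] (sums to 1 ✓)

[1/6, 1/3, 1/3, 1/6]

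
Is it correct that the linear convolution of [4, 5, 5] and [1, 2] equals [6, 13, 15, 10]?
Recompute linear convolution of [4, 5, 5] and [1, 2]: y[0] = 4×1 = 4; y[1] = 4×2 + 5×1 = 13; y[2] = 5×2 + 5×1 = 15; y[3] = 5×2 = 10 → [4, 13, 15, 10]. Compare to given [6, 13, 15, 10]: they differ at index 0: given 6, correct 4, so answer: No

No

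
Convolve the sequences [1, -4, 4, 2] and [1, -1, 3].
y[0] = 1×1 = 1; y[1] = 1×-1 + -4×1 = -5; y[2] = 1×3 + -4×-1 + 4×1 = 11; y[3] = -4×3 + 4×-1 + 2×1 = -14; y[4] = 4×3 + 2×-1 = 10; y[5] = 2×3 = 6

[1, -5, 11, -14, 10, 6]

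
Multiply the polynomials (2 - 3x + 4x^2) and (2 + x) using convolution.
Ascending coefficients: a = [2, -3, 4], b = [2, 1]. c[0] = 2×2 = 4; c[1] = 2×1 + -3×2 = -4; c[2] = -3×1 + 4×2 = 5; c[3] = 4×1 = 4. Result coefficients: [4, -4, 5, 4] → 4 - 4x + 5x^2 + 4x^3

4 - 4x + 5x^2 + 4x^3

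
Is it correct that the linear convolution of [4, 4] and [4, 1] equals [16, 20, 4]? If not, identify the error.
Recompute linear convolution of [4, 4] and [4, 1]: y[0] = 4×4 = 16; y[1] = 4×1 + 4×4 = 20; y[2] = 4×1 = 4 → [16, 20, 4]. Given [16, 20, 4] matches, so answer: Yes

Yes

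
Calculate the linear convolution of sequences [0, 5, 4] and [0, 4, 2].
y[0] = 0×0 = 0; y[1] = 0×4 + 5×0 = 0; y[2] = 0×2 + 5×4 + 4×0 = 20; y[3] = 5×2 + 4×4 = 26; y[4] = 4×2 = 8

[0, 0, 20, 26, 8]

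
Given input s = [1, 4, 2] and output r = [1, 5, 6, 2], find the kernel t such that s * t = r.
Output length 4 = len(s) + len(t) - 1 ⇒ len(t) = 2. Solve t forward using t[k] = (r[k] - Σ_{i≥1} s[i]·t[k-i]) / s[0]: t[0] = r[0] / s[0] = 1 / 1 = 1; t[1] = (r[1] - 4×1) / s[0] = (5 - 4×1) / 1 = 1. So t = [1, 1]. Forward-check [1, 4, 2] * [1, 1]: r[0] = 1×1 = 1; r[1] = 1×1 + 4×1 = 5; r[2] = 4×1 + 2×1 = 6; r[3] = 2×1 = 2 → [1, 5, 6, 2] ✓

[1, 1]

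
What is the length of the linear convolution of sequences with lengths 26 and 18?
Linear/full convolution length: m + n - 1 = 26 + 18 - 1 = 43

43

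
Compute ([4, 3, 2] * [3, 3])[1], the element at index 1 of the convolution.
Use y[k] = Σ_i a[i]·b[k-i] at k=1. y[1] = 4×3 + 3×3 = 21

21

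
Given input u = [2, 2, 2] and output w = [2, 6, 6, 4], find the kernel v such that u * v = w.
Output length 4 = len(u) + len(v) - 1 ⇒ len(v) = 2. Solve v forward using v[k] = (w[k] - Σ_{i≥1} u[i]·v[k-i]) / u[0]: v[0] = w[0] / u[0] = 2 / 2 = 1; v[1] = (w[1] - 2×1) / u[0] = (6 - 2×1) / 2 = 2. So v = [1, 2]. Forward-check [2, 2, 2] * [1, 2]: w[0] = 2×1 = 2; w[1] = 2×2 + 2×1 = 6; w[2] = 2×2 + 2×1 = 6; w[3] = 2×2 = 4 → [2, 6, 6, 4] ✓

[1, 2]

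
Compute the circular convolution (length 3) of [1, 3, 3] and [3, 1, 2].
Use y[k] = Σ_j x[j]·h[(k-j) mod 3]. y[0] = 1×3 + 3×2 + 3×1 = 12; y[1] = 1×1 + 3×3 + 3×2 = 16; y[2] = 1×2 + 3×1 + 3×3 = 14. Result: [12, 16, 14]

[12, 16, 14]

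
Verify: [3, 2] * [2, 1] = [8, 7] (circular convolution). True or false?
Recompute circular convolution of [3, 2] and [2, 1]: y[0] = 3×2 + 2×1 = 8; y[1] = 3×1 + 2×2 = 7 → [8, 7]. Given [8, 7] matches, so answer: Yes

Yes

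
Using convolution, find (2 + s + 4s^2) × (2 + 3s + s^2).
Ascending coefficients: a = [2, 1, 4], b = [2, 3, 1]. c[0] = 2×2 = 4; c[1] = 2×3 + 1×2 = 8; c[2] = 2×1 + 1×3 + 4×2 = 13; c[3] = 1×1 + 4×3 = 13; c[4] = 4×1 = 4. Result coefficients: [4, 8, 13, 13, 4] → 4 + 8s + 13s^2 + 13s^3 + 4s^4

4 + 8s + 13s^2 + 13s^3 + 4s^4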